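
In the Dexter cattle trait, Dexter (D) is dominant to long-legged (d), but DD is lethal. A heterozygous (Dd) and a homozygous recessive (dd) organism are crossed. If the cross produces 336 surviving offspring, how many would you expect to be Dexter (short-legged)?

Cross: Dd × dd
Punnett square offspring (before lethality): 2 Dd, 2 dd
No DD offspring are produced in this cross.
Dexter (short-legged): 2 out of 4 → fraction 1/2
Expected count = 1/2 × 336 = 168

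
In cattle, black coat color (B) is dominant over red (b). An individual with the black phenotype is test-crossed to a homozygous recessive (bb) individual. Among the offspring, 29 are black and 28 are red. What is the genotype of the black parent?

Test cross: ? × bb
Offspring: 29 black, 28 red — approximately 1:1.
A 1:1 ratio in a test cross indicates the unknown parent is heterozygous (Bb).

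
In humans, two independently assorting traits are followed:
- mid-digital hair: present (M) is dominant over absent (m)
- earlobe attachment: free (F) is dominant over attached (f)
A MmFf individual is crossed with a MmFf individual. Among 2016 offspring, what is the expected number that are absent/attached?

Dihybrid cross MmFf × MmFf — consider each gene separately:
mid-digital hair: Mm × Mm → 1 MM, 2 Mm, 1 mm → 3 M_ : 1 mm (out of 4)
earlobe attachment: Ff × Ff → 1 FF, 2 Ff, 1 ff → 3 F_ : 1 ff (out of 4)
Combine (counts out of 4 × 4 = 16): present/free (M_F_) = 3×3 = 9; present/attached (M_ff) = 3×1 = 3; absent/free (mmF_) = 1×3 = 3; absent/attached (mmff) = 1×1 = 1
Phenotype counts (out of 16): 9 present/free, 3 present/attached, 3 absent/free, 1 absent/attached
absent/attached: 1 out of 16 → fraction 1/16
Expected count = 1/16 × 2016 = 126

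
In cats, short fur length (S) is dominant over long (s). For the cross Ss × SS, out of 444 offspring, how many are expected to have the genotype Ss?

Punnett square for Ss × SS:
Offspring genotypes: 2 SS, 2 Ss
Total offspring: 4
Count with target: 2
Probability: 2/4 = 1/2
Expected count = 1/2 × 444 = 222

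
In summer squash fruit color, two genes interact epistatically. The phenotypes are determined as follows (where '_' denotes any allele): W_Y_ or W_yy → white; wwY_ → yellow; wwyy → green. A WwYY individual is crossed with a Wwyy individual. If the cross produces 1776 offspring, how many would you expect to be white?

Cross: WwYY × Wwyy — consider each gene separately:
W gene: Ww × Ww → 1 WW, 2 Ww, 1 ww → 3 W_ : 1 ww (out of 4)
Y gene: YY × yy → 4 Yy → 4 Y_ (out of 4)
Genotype classes (out of 4 × 4 = 16): W_Y_ = 3×4 = 12; wwY_ = 1×4 = 4
Apply the phenotype rules: W_Y_ (12) → white; wwY_ (4) → yellow
Phenotype counts (out of 16): 12 white, 4 yellow
white: 12 out of 16 → fraction 3/4
Expected count = 3/4 × 1776 = 1332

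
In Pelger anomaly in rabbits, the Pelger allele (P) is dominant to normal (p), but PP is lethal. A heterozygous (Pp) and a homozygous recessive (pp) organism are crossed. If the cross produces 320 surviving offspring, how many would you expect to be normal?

Cross: Pp × pp
Punnett square offspring (before lethality): 2 Pp, 2 pp
No PP offspring are produced in this cross.
normal: 2 out of 4 → fraction 1/2
Expected count = 1/2 × 320 = 160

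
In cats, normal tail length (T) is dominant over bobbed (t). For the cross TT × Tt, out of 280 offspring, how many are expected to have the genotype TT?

Punnett square for TT × Tt:
Offspring genotypes: 2 TT, 2 Tt
Total offspring: 4
Count with target: 2
Probability: 2/4 = 1/2
Expected count = 1/2 × 280 = 140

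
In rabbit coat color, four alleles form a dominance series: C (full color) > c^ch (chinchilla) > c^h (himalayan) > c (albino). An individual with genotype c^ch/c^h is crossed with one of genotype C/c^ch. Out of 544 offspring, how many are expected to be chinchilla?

Cross: c^ch/c^h × C/c^ch
Allele dominance: C > c^ch > c^h > c
Offspring genotypes: 1 C/c^ch, 1 c^ch/c^ch, 1 C/c^h, 1 c^ch/c^h
Phenotype counts: 2 full color, 2 chinchilla
chinchilla: 2 out of 4 → fraction 1/2
Expected count = 1/2 × 544 = 272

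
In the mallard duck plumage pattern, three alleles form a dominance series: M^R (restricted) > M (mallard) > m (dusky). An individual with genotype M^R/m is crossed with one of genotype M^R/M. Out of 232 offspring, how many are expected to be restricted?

Cross: M^R/m × M^R/M
Allele dominance: M^R > M > m
Offspring genotypes: 1 M^R/M^R, 1 M^R/M, 1 M^R/m, 1 M/m
Phenotype counts: 3 restricted, 1 mallard
restricted: 3 out of 4 → fraction 3/4
Expected count = 3/4 × 232 = 174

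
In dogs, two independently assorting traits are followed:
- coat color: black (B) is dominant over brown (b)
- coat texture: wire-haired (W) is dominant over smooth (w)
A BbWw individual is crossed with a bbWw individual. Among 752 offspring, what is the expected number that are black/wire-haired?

Dihybrid cross BbWw × bbWw — consider each gene separately:
coat color: Bb × bb → 2 Bb, 2 bb → 2 B_ : 2 bb (out of 4)
coat texture: Ww × Ww → 1 WW, 2 Ww, 1 ww → 3 W_ : 1 ww (out of 4)
Combine (counts out of 4 × 4 = 16): black/wire-haired (B_W_) = 2×3 = 6; black/smooth (B_ww) = 2×1 = 2; brown/wire-haired (bbW_) = 2×3 = 6; brown/smooth (bbww) = 2×1 = 2
Phenotype counts (out of 16): 6 black/wire-haired, 2 black/smooth, 6 brown/wire-haired, 2 brown/smooth
black/wire-haired: 6 out of 16 → fraction 3/8
Expected count = 3/8 × 752 = 282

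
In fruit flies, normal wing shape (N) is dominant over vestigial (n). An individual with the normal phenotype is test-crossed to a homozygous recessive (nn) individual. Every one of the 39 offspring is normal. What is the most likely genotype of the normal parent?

Test cross: ? × nn
All offspring are normal.
If the unknown parent were heterozygous (Nn), about half of 39 offspring would be vestigial; none are. The unknown parent is most likely homozygous dominant (NN).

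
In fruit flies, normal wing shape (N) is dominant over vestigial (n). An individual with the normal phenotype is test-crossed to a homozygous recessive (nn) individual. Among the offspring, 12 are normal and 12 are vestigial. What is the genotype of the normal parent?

Test cross: ? × nn
Offspring: 12 normal, 12 vestigial — approximately 1:1.
A 1:1 ratio in a test cross indicates the unknown parent is heterozygous (Nn).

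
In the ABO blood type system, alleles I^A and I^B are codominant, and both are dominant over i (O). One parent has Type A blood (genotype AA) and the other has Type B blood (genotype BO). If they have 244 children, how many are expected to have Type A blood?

Cross: AA × BO
Possible offspring genotypes: 2 AB, 2 AO
Blood type counts: 2 Type AB, 2 Type A
Probability of Type A: 2/4 = 1/2
Expected count = 1/2 × 244 = 122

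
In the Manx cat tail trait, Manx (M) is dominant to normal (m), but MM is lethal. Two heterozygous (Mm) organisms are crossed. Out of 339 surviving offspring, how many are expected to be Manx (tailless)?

Cross: Mm × Mm
Punnett square offspring (before lethality): 1 MM, 2 Mm, 1 mm
The MM genotype is lethal (embryos die); surviving offspring: 2 Mm, 1 mm
Manx (tailless): 2 out of 3 → fraction 2/3
Expected count = 2/3 × 339 = 226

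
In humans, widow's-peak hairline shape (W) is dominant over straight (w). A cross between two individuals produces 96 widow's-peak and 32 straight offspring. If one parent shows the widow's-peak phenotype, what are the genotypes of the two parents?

Observed offspring: 96 widow's-peak, 32 straight
The observed ratio simplifies to 3:1. Straight (ww) offspring appear, so each parent must contribute one w allele. The parent stated to show widow's-peak carries W, so it is Ww. The other parent is then either Ww or ww: Ww × ww would give a 1:1 split, whereas Ww × Ww gives 3:1 — matching the data. So both parents are heterozygous (Ww × Ww).
Parent genotypes: Ww × Ww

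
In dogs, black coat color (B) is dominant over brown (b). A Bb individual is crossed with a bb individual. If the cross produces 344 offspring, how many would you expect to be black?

Punnett square for Bb × bb:
Offspring genotypes: 2 Bb, 2 bb
black: 2, brown: 2
black: 2 out of 4 → fraction 1/2
Expected count = 1/2 × 344 = 172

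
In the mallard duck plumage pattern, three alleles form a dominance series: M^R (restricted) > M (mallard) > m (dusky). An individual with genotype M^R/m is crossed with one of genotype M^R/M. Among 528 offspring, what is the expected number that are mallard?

Cross: M^R/m × M^R/M
Allele dominance: M^R > M > m
Offspring genotypes: 1 M^R/M^R, 1 M^R/M, 1 M^R/m, 1 M/m
Phenotype counts: 3 restricted, 1 mallard
mallard: 1 out of 4 → fraction 1/4
Expected count = 1/4 × 528 = 132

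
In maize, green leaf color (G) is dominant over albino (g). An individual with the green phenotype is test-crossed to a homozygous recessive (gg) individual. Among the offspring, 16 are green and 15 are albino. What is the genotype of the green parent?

Test cross: ? × gg
Offspring: 16 green, 15 albino — approximately 1:1.
A 1:1 ratio in a test cross indicates the unknown parent is heterozygous (Gg).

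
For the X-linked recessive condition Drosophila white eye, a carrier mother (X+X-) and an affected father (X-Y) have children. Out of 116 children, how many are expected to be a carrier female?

Cross: X+X- × X-Y
Offspring: 1 X+X-, 1 X+Y, 1 X-X-, 1 X-Y
Probability of a carrier female: 1/4
Expected count = 1/4 × 116 = 29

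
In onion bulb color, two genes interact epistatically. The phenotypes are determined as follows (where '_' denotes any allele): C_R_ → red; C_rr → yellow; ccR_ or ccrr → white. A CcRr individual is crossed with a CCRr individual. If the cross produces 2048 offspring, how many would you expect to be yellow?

Cross: CcRr × CCRr — consider each gene separately:
C gene: Cc × CC → 2 CC, 2 Cc → 4 C_ (out of 4)
R gene: Rr × Rr → 1 RR, 2 Rr, 1 rr → 3 R_ : 1 rr (out of 4)
Genotype classes (out of 4 × 4 = 16): C_R_ = 4×3 = 12; C_rr = 4×1 = 4
Apply the phenotype rules: C_R_ (12) → red; C_rr (4) → yellow
Phenotype counts (out of 16): 12 red, 4 yellow
yellow: 4 out of 16 → fraction 1/4
Expected count = 1/4 × 2048 = 512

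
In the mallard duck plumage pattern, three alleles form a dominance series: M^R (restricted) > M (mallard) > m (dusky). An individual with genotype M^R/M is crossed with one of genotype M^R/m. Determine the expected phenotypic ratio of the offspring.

Cross: M^R/M × M^R/m
Allele dominance: M^R > M > m
Offspring genotypes: 1 M^R/M^R, 1 M^R/m, 1 M^R/M, 1 M/m
Phenotype counts: 3 restricted, 1 mallard
Ratio: 3 restricted : 1 mallard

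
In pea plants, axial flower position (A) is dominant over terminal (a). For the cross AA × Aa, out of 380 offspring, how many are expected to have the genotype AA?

Punnett square for AA × Aa:
Offspring genotypes: 2 AA, 2 Aa
Total offspring: 4
Count with target: 2
Probability: 2/4 = 1/2
Expected count = 1/2 × 380 = 190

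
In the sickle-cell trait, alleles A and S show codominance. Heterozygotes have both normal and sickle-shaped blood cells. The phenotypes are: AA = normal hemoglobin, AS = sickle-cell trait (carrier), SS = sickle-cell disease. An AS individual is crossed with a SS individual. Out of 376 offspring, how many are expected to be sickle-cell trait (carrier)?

Punnett square for AS × SS:
Offspring genotypes: 2 AS, 2 SS
Phenotype counts: 2 sickle-cell trait (carrier), 2 sickle-cell disease
sickle-cell trait (carrier): 2 out of 4 → fraction 1/2
Expected count = 1/2 × 376 = 188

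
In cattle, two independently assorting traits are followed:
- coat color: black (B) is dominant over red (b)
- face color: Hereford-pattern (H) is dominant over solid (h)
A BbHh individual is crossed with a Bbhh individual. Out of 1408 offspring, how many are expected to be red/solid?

Dihybrid cross BbHh × Bbhh — consider each gene separately:
coat color: Bb × Bb → 1 BB, 2 Bb, 1 bb → 3 B_ : 1 bb (out of 4)
face color: Hh × hh → 2 Hh, 2 hh → 2 H_ : 2 hh (out of 4)
Combine (counts out of 4 × 4 = 16): black/Hereford-pattern (B_H_) = 3×2 = 6; black/solid (B_hh) = 3×2 = 6; red/Hereford-pattern (bbH_) = 1×2 = 2; red/solid (bbhh) = 1×2 = 2
Phenotype counts (out of 16): 6 black/Hereford-pattern, 6 black/solid, 2 red/Hereford-pattern, 2 red/solid
red/solid: 2 out of 16 → fraction 1/8
Expected count = 1/8 × 1408 = 176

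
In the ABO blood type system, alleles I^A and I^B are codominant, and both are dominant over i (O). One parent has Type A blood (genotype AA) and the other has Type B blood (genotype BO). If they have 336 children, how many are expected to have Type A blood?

Cross: AA × BO
Possible offspring genotypes: 2 AB, 2 AO
Blood type counts: 2 Type AB, 2 Type A
Probability of Type A: 2/4 = 1/2
Expected count = 1/2 × 336 = 168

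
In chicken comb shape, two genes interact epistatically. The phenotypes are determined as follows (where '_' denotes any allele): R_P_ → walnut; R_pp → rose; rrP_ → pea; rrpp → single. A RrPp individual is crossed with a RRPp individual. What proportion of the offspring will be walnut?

Cross: RrPp × RRPp — consider each gene separately:
R gene: Rr × RR → 2 RR, 2 Rr → 4 R_ (out of 4)
P gene: Pp × Pp → 1 PP, 2 Pp, 1 pp → 3 P_ : 1 pp (out of 4)
Genotype classes (out of 4 × 4 = 16): R_P_ = 4×3 = 12; R_pp = 4×1 = 4
Apply the phenotype rules: R_P_ (12) → walnut; R_pp (4) → rose
Phenotype counts (out of 16): 12 walnut, 4 rose
walnut: 12 out of 16
Probability: 12/16 = 3/4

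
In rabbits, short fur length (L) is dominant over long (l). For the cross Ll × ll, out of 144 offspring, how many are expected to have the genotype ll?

Punnett square for Ll × ll:
Offspring genotypes: 2 Ll, 2 ll
Total offspring: 4
Count with target: 2
Probability: 2/4 = 1/2
Expected count = 1/2 × 144 = 72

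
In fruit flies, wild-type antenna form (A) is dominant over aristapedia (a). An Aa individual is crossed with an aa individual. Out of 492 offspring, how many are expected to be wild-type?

Punnett square for Aa × aa:
Offspring genotypes: 2 Aa, 2 aa
wild-type: 2, aristapedia: 2
wild-type: 2 out of 4 → fraction 1/2
Expected count = 1/2 × 492 = 246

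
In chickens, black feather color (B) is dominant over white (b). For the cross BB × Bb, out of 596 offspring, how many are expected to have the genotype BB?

Punnett square for BB × Bb:
Offspring genotypes: 2 BB, 2 Bb
Total offspring: 4
Count with target: 2
Probability: 2/4 = 1/2
Expected count = 1/2 × 596 = 298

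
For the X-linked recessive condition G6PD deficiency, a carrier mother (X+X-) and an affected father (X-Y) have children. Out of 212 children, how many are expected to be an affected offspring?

Cross: X+X- × X-Y
Offspring: 1 X+X-, 1 X+Y, 1 X-X-, 1 X-Y
Probability of an affected offspring: 2/4 = 1/2
Expected count = 1/2 × 212 = 106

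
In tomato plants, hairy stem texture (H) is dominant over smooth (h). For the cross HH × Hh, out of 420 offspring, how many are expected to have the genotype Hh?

Punnett square for HH × Hh:
Offspring genotypes: 2 HH, 2 Hh
Total offspring: 4
Count with target: 2
Probability: 2/4 = 1/2
Expected count = 1/2 × 420 = 210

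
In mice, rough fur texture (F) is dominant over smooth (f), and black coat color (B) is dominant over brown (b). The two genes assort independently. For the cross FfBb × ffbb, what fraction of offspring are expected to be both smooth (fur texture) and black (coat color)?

Dihybrid cross FfBb × ffbb — consider each gene separately:
fur texture: Ff × ff → 2 Ff, 2 ff → 2 F_ : 2 ff (out of 4)
coat color: Bb × bb → 2 Bb, 2 bb → 2 B_ : 2 bb (out of 4)
Looking for: smooth (ff) and black (B_)
P(smooth) = 2/4, P(black) = 2/4
P(both) = 2/4 × 2/4 = 4/16 = 1/4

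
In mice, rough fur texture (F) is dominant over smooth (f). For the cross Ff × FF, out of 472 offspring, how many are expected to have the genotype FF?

Punnett square for Ff × FF:
Offspring genotypes: 2 FF, 2 Ff
Total offspring: 4
Count with target: 2
Probability: 2/4 = 1/2
Expected count = 1/2 × 472 = 236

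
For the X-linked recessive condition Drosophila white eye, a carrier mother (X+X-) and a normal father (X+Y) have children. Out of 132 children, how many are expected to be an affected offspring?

Cross: X+X- × X+Y
Offspring: 1 X+X+, 1 X+Y, 1 X+X-, 1 X-Y
Probability of an affected offspring: 1/4
Expected count = 1/4 × 132 = 33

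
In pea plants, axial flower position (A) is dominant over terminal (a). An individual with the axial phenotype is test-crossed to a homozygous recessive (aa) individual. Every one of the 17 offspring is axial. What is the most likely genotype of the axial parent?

Test cross: ? × aa
All offspring are axial.
If the unknown parent were heterozygous (Aa), about half of 17 offspring would be terminal; none are. The unknown parent is most likely homozygous dominant (AA).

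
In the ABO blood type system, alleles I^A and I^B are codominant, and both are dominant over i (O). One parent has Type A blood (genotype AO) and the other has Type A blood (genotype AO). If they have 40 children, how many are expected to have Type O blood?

Cross: AO × AO
Possible offspring genotypes: 1 AA, 2 AO, 1 OO
Blood type counts: 3 Type A, 1 Type O
Probability of Type O: 1/4
Expected count = 1/4 × 40 = 10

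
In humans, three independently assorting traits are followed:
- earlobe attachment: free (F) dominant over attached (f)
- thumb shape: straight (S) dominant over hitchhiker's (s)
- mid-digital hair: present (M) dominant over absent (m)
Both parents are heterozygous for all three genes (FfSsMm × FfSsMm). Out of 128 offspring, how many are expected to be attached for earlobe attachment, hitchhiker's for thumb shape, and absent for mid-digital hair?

Trihybrid cross: FfSsMm × FfSsMm
Each trait segregates independently with a 3:1 phenotypic ratio, so each gene contributes 3/4 (dominant) or 1/4 (recessive).
Target: attached (earlobe attachment), hitchhiker's (thumb shape), absent (mid-digital hair)
Probability = product of independent per-trait probabilities
= 1/4 × 1/4 × 1/4 = 1/64
Expected count = 1/64 × 128 = 2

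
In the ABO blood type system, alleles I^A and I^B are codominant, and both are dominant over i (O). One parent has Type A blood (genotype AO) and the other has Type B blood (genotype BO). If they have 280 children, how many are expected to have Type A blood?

Cross: AO × BO
Possible offspring genotypes: 1 AB, 1 AO, 1 BO, 1 OO
Blood type counts: 1 Type AB, 1 Type A, 1 Type B, 1 Type O
Probability of Type A: 1/4
Expected count = 1/4 × 280 = 70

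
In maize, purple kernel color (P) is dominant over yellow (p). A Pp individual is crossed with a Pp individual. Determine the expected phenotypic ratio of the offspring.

Punnett square for Pp × Pp:
Offspring genotypes: 1 PP, 2 Pp, 1 pp
purple: 3, yellow: 1
Ratio: 3:1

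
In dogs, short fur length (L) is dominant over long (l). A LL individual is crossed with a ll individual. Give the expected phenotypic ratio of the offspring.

Punnett square for LL × ll:
Offspring genotypes: 4 Ll
short: 4, long: 0
Ratio: all short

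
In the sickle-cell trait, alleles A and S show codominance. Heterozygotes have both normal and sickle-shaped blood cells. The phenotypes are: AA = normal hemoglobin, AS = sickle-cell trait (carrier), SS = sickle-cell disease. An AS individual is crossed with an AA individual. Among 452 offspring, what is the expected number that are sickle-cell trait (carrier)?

Punnett square for AS × AA:
Offspring genotypes: 2 AA, 2 AS
Phenotype counts: 2 normal hemoglobin, 2 sickle-cell trait (carrier)
sickle-cell trait (carrier): 2 out of 4 → fraction 1/2
Expected count = 1/2 × 452 = 226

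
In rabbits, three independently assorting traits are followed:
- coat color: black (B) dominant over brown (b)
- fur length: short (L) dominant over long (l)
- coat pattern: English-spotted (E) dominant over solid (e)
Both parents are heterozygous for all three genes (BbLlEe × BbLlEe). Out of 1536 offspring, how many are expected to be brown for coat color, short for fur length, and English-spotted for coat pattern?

Trihybrid cross: BbLlEe × BbLlEe
Each trait segregates independently with a 3:1 phenotypic ratio, so each gene contributes 3/4 (dominant) or 1/4 (recessive).
Target: brown (coat color), short (fur length), English-spotted (coat pattern)
Probability = product of independent per-trait probabilities
= 1/4 × 3/4 × 3/4 = 9/64
Expected count = 9/64 × 1536 = 216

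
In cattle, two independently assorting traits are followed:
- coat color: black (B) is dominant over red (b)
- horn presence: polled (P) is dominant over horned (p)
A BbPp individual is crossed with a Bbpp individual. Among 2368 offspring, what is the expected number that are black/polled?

Dihybrid cross BbPp × Bbpp — consider each gene separately:
coat color: Bb × Bb → 1 BB, 2 Bb, 1 bb → 3 B_ : 1 bb (out of 4)
horn presence: Pp × pp → 2 Pp, 2 pp → 2 P_ : 2 pp (out of 4)
Combine (counts out of 4 × 4 = 16): black/polled (B_P_) = 3×2 = 6; black/horned (B_pp) = 3×2 = 6; red/polled (bbP_) = 1×2 = 2; red/horned (bbpp) = 1×2 = 2
Phenotype counts (out of 16): 6 black/polled, 6 black/horned, 2 red/polled, 2 red/horned
black/polled: 6 out of 16 → fraction 3/8
Expected count = 3/8 × 2368 = 888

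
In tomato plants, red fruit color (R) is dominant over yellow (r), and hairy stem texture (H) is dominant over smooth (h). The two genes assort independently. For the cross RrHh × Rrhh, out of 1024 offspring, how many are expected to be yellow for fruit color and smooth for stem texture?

Dihybrid cross RrHh × Rrhh — consider each gene separately:
fruit color: Rr × Rr → 1 RR, 2 Rr, 1 rr → 3 R_ : 1 rr (out of 4)
stem texture: Hh × hh → 2 Hh, 2 hh → 2 H_ : 2 hh (out of 4)
Looking for: yellow (rr) and smooth (hh)
P(yellow) = 1/4, P(smooth) = 2/4
P(both) = 1/4 × 2/4 = 2/16 = 1/8
Expected count = 1/8 × 1024 = 128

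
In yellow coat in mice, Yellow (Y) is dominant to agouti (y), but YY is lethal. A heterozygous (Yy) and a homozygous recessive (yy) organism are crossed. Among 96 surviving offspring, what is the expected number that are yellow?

Cross: Yy × yy
Punnett square offspring (before lethality): 2 Yy, 2 yy
No YY offspring are produced in this cross.
yellow: 2 out of 4 → fraction 1/2
Expected count = 1/2 × 96 = 48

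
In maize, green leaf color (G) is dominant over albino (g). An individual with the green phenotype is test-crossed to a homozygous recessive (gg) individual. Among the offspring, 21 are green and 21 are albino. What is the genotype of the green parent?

Test cross: ? × gg
Offspring: 21 green, 21 albino — approximately 1:1.
A 1:1 ratio in a test cross indicates the unknown parent is heterozygous (Gg).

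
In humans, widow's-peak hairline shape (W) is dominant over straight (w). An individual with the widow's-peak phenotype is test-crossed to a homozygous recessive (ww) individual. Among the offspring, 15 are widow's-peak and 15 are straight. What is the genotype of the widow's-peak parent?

Test cross: ? × ww
Offspring: 15 widow's-peak, 15 straight — approximately 1:1.
A 1:1 ratio in a test cross indicates the unknown parent is heterozygous (Ww).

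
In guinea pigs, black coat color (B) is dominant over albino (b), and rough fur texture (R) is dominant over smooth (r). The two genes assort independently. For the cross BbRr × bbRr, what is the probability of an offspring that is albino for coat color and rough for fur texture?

Dihybrid cross BbRr × bbRr — consider each gene separately:
coat color: Bb × bb → 2 Bb, 2 bb → 2 B_ : 2 bb (out of 4)
fur texture: Rr × Rr → 1 RR, 2 Rr, 1 rr → 3 R_ : 1 rr (out of 4)
Looking for: albino (bb) and rough (R_)
P(albino) = 2/4, P(rough) = 3/4
P(both) = 2/4 × 3/4 = 6/16 = 3/8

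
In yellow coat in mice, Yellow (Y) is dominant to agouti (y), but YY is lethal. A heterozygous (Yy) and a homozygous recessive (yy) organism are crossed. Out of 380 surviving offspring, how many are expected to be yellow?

Cross: Yy × yy
Punnett square offspring (before lethality): 2 Yy, 2 yy
No YY offspring are produced in this cross.
yellow: 2 out of 4 → fraction 1/2
Expected count = 1/2 × 380 = 190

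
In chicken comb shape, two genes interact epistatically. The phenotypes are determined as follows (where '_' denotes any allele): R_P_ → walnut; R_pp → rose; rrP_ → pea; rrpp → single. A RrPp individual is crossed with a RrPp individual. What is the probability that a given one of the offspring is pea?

Cross: RrPp × RrPp — consider each gene separately:
R gene: Rr × Rr → 1 RR, 2 Rr, 1 rr → 3 R_ : 1 rr (out of 4)
P gene: Pp × Pp → 1 PP, 2 Pp, 1 pp → 3 P_ : 1 pp (out of 4)
Genotype classes (out of 4 × 4 = 16): R_P_ = 3×3 = 9; R_pp = 3×1 = 3; rrP_ = 1×3 = 3; rrpp = 1×1 = 1
Apply the phenotype rules: R_P_ (9) → walnut; R_pp (3) → rose; rrP_ (3) → pea; rrpp (1) → single
Phenotype counts (out of 16): 9 walnut, 3 rose, 3 pea, 1 single
pea: 3 out of 16
Probability: 3/16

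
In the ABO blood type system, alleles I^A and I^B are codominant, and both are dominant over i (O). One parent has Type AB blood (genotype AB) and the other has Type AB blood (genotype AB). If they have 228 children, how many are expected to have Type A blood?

Cross: AB × AB
Possible offspring genotypes: 1 AA, 2 AB, 1 BB
Blood type counts: 1 Type A, 2 Type AB, 1 Type B
Probability of Type A: 1/4
Expected count = 1/4 × 228 = 57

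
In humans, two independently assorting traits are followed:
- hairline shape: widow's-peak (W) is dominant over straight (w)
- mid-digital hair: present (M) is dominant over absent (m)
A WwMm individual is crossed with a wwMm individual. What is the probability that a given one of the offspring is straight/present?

Dihybrid cross WwMm × wwMm — consider each gene separately:
hairline shape: Ww × ww → 2 Ww, 2 ww → 2 W_ : 2 ww (out of 4)
mid-digital hair: Mm × Mm → 1 MM, 2 Mm, 1 mm → 3 M_ : 1 mm (out of 4)
Combine (counts out of 4 × 4 = 16): widow's-peak/present (W_M_) = 2×3 = 6; widow's-peak/absent (W_mm) = 2×1 = 2; straight/present (wwM_) = 2×3 = 6; straight/absent (wwmm) = 2×1 = 2
Phenotype counts (out of 16): 6 widow's-peak/present, 2 widow's-peak/absent, 6 straight/present, 2 straight/absent
straight/present: 6 out of 16
Probability: 6/16 = 3/8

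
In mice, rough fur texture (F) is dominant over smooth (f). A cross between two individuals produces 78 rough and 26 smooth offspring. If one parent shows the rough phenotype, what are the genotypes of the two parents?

Observed offspring: 78 rough, 26 smooth
The observed ratio simplifies to 3:1. Smooth (ff) offspring appear, so each parent must contribute one f allele. The parent stated to show rough carries F, so it is Ff. The other parent is then either Ff or ff: Ff × ff would give a 1:1 split, whereas Ff × Ff gives 3:1 — matching the data. So both parents are heterozygous (Ff × Ff).
Parent genotypes: Ff × Ff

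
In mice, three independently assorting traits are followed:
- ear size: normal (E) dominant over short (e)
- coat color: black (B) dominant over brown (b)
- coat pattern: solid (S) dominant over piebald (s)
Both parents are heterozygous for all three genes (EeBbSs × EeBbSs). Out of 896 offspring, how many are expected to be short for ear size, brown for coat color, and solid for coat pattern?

Trihybrid cross: EeBbSs × EeBbSs
Each trait segregates independently with a 3:1 phenotypic ratio, so each gene contributes 3/4 (dominant) or 1/4 (recessive).
Target: short (ear size), brown (coat color), solid (coat pattern)
Probability = product of independent per-trait probabilities
= 1/4 × 1/4 × 3/4 = 3/64
Expected count = 3/64 × 896 = 42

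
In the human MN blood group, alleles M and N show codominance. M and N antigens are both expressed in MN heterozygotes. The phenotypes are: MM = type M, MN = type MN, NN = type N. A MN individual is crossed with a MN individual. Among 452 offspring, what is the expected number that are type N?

Punnett square for MN × MN:
Offspring genotypes: 1 MM, 2 MN, 1 NN
Phenotype counts: 1 type M, 2 type MN, 1 type N
type N: 1 out of 4 → fraction 1/4
Expected count = 1/4 × 452 = 113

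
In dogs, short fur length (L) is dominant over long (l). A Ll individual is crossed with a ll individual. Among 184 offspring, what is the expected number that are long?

Punnett square for Ll × ll:
Offspring genotypes: 2 Ll, 2 ll
short: 2, long: 2
long: 2 out of 4 → fraction 1/2
Expected count = 1/2 × 184 = 92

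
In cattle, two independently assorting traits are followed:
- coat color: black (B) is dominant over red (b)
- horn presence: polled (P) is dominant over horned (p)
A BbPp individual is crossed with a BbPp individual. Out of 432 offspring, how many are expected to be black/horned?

Dihybrid cross BbPp × BbPp — consider each gene separately:
coat color: Bb × Bb → 1 BB, 2 Bb, 1 bb → 3 B_ : 1 bb (out of 4)
horn presence: Pp × Pp → 1 PP, 2 Pp, 1 pp → 3 P_ : 1 pp (out of 4)
Combine (counts out of 4 × 4 = 16): black/polled (B_P_) = 3×3 = 9; black/horned (B_pp) = 3×1 = 3; red/polled (bbP_) = 1×3 = 3; red/horned (bbpp) = 1×1 = 1
Phenotype counts (out of 16): 9 black/polled, 3 black/horned, 3 red/polled, 1 red/horned
black/horned: 3 out of 16 → fraction 3/16
Expected count = 3/16 × 432 = 81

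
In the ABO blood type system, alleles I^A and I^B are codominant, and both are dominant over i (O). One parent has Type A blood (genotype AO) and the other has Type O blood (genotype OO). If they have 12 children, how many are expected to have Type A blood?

Cross: AO × OO
Possible offspring genotypes: 2 AO, 2 OO
Blood type counts: 2 Type A, 2 Type O
Probability of Type A: 2/4 = 1/2
Expected count = 1/2 × 12 = 6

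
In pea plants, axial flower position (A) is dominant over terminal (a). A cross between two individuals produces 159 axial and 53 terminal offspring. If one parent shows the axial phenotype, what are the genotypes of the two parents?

Observed offspring: 159 axial, 53 terminal
The observed ratio simplifies to 3:1. Terminal (aa) offspring appear, so each parent must contribute one a allele. The parent stated to show axial carries A, so it is Aa. The other parent is then either Aa or aa: Aa × aa would give a 1:1 split, whereas Aa × Aa gives 3:1 — matching the data. So both parents are heterozygous (Aa × Aa).
Parent genotypes: Aa × Aa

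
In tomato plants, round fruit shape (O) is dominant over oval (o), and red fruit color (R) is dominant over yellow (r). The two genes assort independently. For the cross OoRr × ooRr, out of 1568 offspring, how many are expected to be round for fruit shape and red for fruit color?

Dihybrid cross OoRr × ooRr — consider each gene separately:
fruit shape: Oo × oo → 2 Oo, 2 oo → 2 O_ : 2 oo (out of 4)
fruit color: Rr × Rr → 1 RR, 2 Rr, 1 rr → 3 R_ : 1 rr (out of 4)
Looking for: round (O_) and red (R_)
P(round) = 2/4, P(red) = 3/4
P(both) = 2/4 × 3/4 = 6/16 = 3/8
Expected count = 3/8 × 1568 = 588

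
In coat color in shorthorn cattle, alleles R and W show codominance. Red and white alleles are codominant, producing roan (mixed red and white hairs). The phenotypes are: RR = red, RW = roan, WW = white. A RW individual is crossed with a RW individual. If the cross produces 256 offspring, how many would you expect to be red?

Punnett square for RW × RW:
Offspring genotypes: 1 RR, 2 RW, 1 WW
Phenotype counts: 1 red, 2 roan, 1 white
red: 1 out of 4 → fraction 1/4
Expected count = 1/4 × 256 = 64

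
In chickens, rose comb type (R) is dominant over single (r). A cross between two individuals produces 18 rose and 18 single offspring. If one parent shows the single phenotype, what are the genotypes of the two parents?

Observed offspring: 18 rose, 18 single
The observed ratio simplifies to 1:1. One parent shows single, so its genotype must be rr. A 1:1 offspring split requires the other parent to be heterozygous (Rr).
Parent genotypes: rr × Rr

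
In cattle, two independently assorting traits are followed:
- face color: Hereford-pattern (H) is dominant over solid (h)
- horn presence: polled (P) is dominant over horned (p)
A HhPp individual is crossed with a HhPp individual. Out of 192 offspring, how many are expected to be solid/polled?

Dihybrid cross HhPp × HhPp — consider each gene separately:
face color: Hh × Hh → 1 HH, 2 Hh, 1 hh → 3 H_ : 1 hh (out of 4)
horn presence: Pp × Pp → 1 PP, 2 Pp, 1 pp → 3 P_ : 1 pp (out of 4)
Combine (counts out of 4 × 4 = 16): Hereford-pattern/polled (H_P_) = 3×3 = 9; Hereford-pattern/horned (H_pp) = 3×1 = 3; solid/polled (hhP_) = 1×3 = 3; solid/horned (hhpp) = 1×1 = 1
Phenotype counts (out of 16): 9 Hereford-pattern/polled, 3 Hereford-pattern/horned, 3 solid/polled, 1 solid/horned
solid/polled: 3 out of 16 → fraction 3/16
Expected count = 3/16 × 192 = 36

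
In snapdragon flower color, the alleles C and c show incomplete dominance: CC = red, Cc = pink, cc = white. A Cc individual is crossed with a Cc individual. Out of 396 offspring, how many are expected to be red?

Punnett square for Cc × Cc:
Offspring genotypes: 1 CC, 2 Cc, 1 cc
Phenotype counts: 1 red, 2 pink, 1 white
red: 1 out of 4 → fraction 1/4
Expected count = 1/4 × 396 = 99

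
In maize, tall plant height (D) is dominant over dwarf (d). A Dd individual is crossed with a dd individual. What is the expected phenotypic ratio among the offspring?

Punnett square for Dd × dd:
Offspring genotypes: 2 Dd, 2 dd
tall: 2, dwarf: 2
Ratio: 1:1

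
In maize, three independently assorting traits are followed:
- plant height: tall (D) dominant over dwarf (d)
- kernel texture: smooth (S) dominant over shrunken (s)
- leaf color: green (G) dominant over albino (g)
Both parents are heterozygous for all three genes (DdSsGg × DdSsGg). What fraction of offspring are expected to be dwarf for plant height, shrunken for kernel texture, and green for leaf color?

Trihybrid cross: DdSsGg × DdSsGg
Each trait segregates independently with a 3:1 phenotypic ratio, so each gene contributes 3/4 (dominant) or 1/4 (recessive).
Target: dwarf (plant height), shrunken (kernel texture), green (leaf color)
Probability = product of independent per-trait probabilities
= 1/4 × 1/4 × 3/4 = 3/64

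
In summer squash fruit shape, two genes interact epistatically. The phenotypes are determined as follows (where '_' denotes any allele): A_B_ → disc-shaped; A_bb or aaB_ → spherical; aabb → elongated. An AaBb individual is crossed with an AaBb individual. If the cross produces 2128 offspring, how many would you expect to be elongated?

Cross: AaBb × AaBb — consider each gene separately:
A gene: Aa × Aa → 1 AA, 2 Aa, 1 aa → 3 A_ : 1 aa (out of 4)
B gene: Bb × Bb → 1 BB, 2 Bb, 1 bb → 3 B_ : 1 bb (out of 4)
Genotype classes (out of 4 × 4 = 16): A_B_ = 3×3 = 9; A_bb = 3×1 = 3; aaB_ = 1×3 = 3; aabb = 1×1 = 1
Apply the phenotype rules: A_B_ (9) → disc-shaped; A_bb (3) + aaB_ (3) → spherical; aabb (1) → elongated
Phenotype counts (out of 16): 9 disc-shaped, 6 spherical, 1 elongated
elongated: 1 out of 16 → fraction 1/16
Expected count = 1/16 × 2128 = 133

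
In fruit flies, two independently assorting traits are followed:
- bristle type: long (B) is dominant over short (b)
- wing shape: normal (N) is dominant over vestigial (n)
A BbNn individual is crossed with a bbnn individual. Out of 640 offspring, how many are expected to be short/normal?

Dihybrid cross BbNn × bbnn — consider each gene separately:
bristle type: Bb × bb → 2 Bb, 2 bb → 2 B_ : 2 bb (out of 4)
wing shape: Nn × nn → 2 Nn, 2 nn → 2 N_ : 2 nn (out of 4)
Combine (counts out of 4 × 4 = 16): long/normal (B_N_) = 2×2 = 4; long/vestigial (B_nn) = 2×2 = 4; short/normal (bbN_) = 2×2 = 4; short/vestigial (bbnn) = 2×2 = 4
Phenotype counts (out of 16): 4 long/normal, 4 long/vestigial, 4 short/normal, 4 short/vestigial
short/normal: 4 out of 16 → fraction 1/4
Expected count = 1/4 × 640 = 160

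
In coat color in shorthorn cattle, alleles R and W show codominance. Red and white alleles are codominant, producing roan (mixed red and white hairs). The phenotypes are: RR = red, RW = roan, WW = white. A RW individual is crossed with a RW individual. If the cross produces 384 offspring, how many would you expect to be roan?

Punnett square for RW × RW:
Offspring genotypes: 1 RR, 2 RW, 1 WW
Phenotype counts: 1 red, 2 roan, 1 white
roan: 2 out of 4 → fraction 1/2
Expected count = 1/2 × 384 = 192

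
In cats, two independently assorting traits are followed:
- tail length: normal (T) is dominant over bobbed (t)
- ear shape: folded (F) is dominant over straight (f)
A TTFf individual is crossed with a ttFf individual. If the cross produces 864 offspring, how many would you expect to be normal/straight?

Dihybrid cross TTFf × ttFf — consider each gene separately:
tail length: TT × tt → 4 Tt → 4 T_ (out of 4)
ear shape: Ff × Ff → 1 FF, 2 Ff, 1 ff → 3 F_ : 1 ff (out of 4)
Combine (counts out of 4 × 4 = 16): normal/folded (T_F_) = 4×3 = 12; normal/straight (T_ff) = 4×1 = 4
Phenotype counts (out of 16): 12 normal/folded, 4 normal/straight
normal/straight: 4 out of 16 → fraction 1/4
Expected count = 1/4 × 864 = 216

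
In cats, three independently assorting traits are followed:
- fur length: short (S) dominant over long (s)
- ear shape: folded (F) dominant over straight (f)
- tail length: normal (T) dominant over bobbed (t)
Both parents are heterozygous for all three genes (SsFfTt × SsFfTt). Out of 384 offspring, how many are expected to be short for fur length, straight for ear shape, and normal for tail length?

Trihybrid cross: SsFfTt × SsFfTt
Each trait segregates independently with a 3:1 phenotypic ratio, so each gene contributes 3/4 (dominant) or 1/4 (recessive).
Target: short (fur length), straight (ear shape), normal (tail length)
Probability = product of independent per-trait probabilities
= 3/4 × 1/4 × 3/4 = 9/64
Expected count = 9/64 × 384 = 54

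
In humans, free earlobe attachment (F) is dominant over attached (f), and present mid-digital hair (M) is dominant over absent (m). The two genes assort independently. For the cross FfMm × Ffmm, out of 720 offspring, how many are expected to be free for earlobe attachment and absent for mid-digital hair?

Dihybrid cross FfMm × Ffmm — consider each gene separately:
earlobe attachment: Ff × Ff → 1 FF, 2 Ff, 1 ff → 3 F_ : 1 ff (out of 4)
mid-digital hair: Mm × mm → 2 Mm, 2 mm → 2 M_ : 2 mm (out of 4)
Looking for: free (F_) and absent (mm)
P(free) = 3/4, P(absent) = 2/4
P(both) = 3/4 × 2/4 = 6/16 = 3/8
Expected count = 3/8 × 720 = 270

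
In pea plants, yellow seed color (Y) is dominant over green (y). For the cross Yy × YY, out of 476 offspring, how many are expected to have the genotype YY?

Punnett square for Yy × YY:
Offspring genotypes: 2 YY, 2 Yy
Total offspring: 4
Count with target: 2
Probability: 2/4 = 1/2
Expected count = 1/2 × 476 = 238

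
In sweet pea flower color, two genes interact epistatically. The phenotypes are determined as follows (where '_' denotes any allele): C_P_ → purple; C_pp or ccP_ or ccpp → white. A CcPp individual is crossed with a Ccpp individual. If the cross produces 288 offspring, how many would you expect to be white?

Cross: CcPp × Ccpp — consider each gene separately:
C gene: Cc × Cc → 1 CC, 2 Cc, 1 cc → 3 C_ : 1 cc (out of 4)
P gene: Pp × pp → 2 Pp, 2 pp → 2 P_ : 2 pp (out of 4)
Genotype classes (out of 4 × 4 = 16): C_P_ = 3×2 = 6; C_pp = 3×2 = 6; ccP_ = 1×2 = 2; ccpp = 1×2 = 2
Apply the phenotype rules: C_P_ (6) → purple; C_pp (6) + ccP_ (2) + ccpp (2) → white
Phenotype counts (out of 16): 6 purple, 10 white
white: 10 out of 16 → fraction 5/8
Expected count = 5/8 × 288 = 180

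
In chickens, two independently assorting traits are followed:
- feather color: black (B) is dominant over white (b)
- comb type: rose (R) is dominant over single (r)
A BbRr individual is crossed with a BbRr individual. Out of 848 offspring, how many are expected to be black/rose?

Dihybrid cross BbRr × BbRr — consider each gene separately:
feather color: Bb × Bb → 1 BB, 2 Bb, 1 bb → 3 B_ : 1 bb (out of 4)
comb type: Rr × Rr → 1 RR, 2 Rr, 1 rr → 3 R_ : 1 rr (out of 4)
Combine (counts out of 4 × 4 = 16): black/rose (B_R_) = 3×3 = 9; black/single (B_rr) = 3×1 = 3; white/rose (bbR_) = 1×3 = 3; white/single (bbrr) = 1×1 = 1
Phenotype counts (out of 16): 9 black/rose, 3 black/single, 3 white/rose, 1 white/single
black/rose: 9 out of 16 → fraction 9/16
Expected count = 9/16 × 848 = 477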